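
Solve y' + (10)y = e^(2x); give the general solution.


P(x) = 10 ⇒ μ = e^(10x).
(μ y)' = e^(12x) ⇒ μ y = e^(12x)/12 + C.
Divide by μ: y = (1/12)e^(2x) + Ce^(-10x).


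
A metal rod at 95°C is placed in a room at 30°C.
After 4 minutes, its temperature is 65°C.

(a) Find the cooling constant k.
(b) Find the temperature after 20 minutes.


Newton's law: T(t) = T_a + (T₀ - T_a)e^(-kt).
(a) Use T(4) = 65: (65 - 30)/(95 - 30) = e^(-k·4), so k = -ln(0.538)/4 ≈ 0.1548.
(b) Apply k to t = 20: T(20) = 30 + (65)e^(-3.095) ≈ 32.9°C.


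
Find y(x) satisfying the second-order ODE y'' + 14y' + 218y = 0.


Characteristic equation: r² + 14r + 218 = 0.
Discriminant is negative; roots r = -7 ± 13i (complex conjugate pair).
General solution uses e^(α x)(C₁ cos(β x) + C₂ sin(β x)): y = e^(-7x)(C₁cos(13x) + C₂sin(13x)).


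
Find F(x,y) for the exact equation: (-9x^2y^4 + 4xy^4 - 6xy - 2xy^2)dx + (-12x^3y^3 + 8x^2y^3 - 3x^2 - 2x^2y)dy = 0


Check exactness: ∂M/∂y = -36x^2y^3 + 16xy^3 - 6x - 4xy and ∂N/∂x = -36x^2y^3 + 16xy^3 - 6x - 4xy; equal, so the equation is exact.
Integrate M with respect to x (treating y as constant): ∫M dx = -3x^3y^4 + 2x^2y^4 - 3x^2y - x^2y^2 + h(y).
Differentiate w.r.t. y and set equal to N: all terms match, so h'(y) = 0 and h is a constant absorbed into C.
General solution: -3x^3y^4 + 2x^2y^4 - 3x^2y - x^2y^2 = C.


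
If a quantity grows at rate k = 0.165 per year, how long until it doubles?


Exponential growth: P(t) = P₀ e^(0.165t). Set P(t)/P₀ = 2: e^(0.165t) = 2.
Solve: t = ln(2)/0.165 ≈ 4.20 years.


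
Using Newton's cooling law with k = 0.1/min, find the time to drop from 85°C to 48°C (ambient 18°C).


From T(t) = T_a + (T₀ - T_a)e^(-kt), set T(t) = 48:
(48 - 18) / (85 - 18) = e^(-0.1t), so t = -ln(0.448)/0.1 ≈ 8.0 minutes.


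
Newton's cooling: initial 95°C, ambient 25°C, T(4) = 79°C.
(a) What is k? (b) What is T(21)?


Newton's law: T(t) = T_a + (T₀ - T_a)e^(-kt).
(a) Use T(4) = 79: (79 - 25)/(95 - 25) = e^(-k·4), so k = -ln(0.771)/4 ≈ 0.0649.
(b) Apply k to t = 21: T(21) = 25 + (70)e^(-1.362) ≈ 42.9°C.


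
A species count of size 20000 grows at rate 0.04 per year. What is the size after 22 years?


The ODE dP/dt = 0.04P has solution P(t) = P(0)e^(0.04t).
Substitute P(0) = 20000 and t = 22: P(22) = 20000 e^(0.88) ≈ 48218.


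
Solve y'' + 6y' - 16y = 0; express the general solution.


Characteristic equation: r² + 6r - 16 = 0.
Factor: (r + 8)(r - 2) = 0 ⇒ r = -8, 2 (distinct real).
General solution: y = C₁e^(-8x) + C₂e^(2x).


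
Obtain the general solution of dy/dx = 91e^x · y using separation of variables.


Separate variables: dy/y = 91e^x dx.
Integrate: ln|y| = 91e^x + C₀.
Exponentiate: y = Ce^(91e^x).


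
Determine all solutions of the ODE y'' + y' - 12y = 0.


Characteristic equation: r² + r - 12 = 0.
Factor: (r - 3)(r + 4) = 0 ⇒ r = 3, -4 (distinct real).
General solution: y = C₁e^(3x) + C₂e^(-4x).


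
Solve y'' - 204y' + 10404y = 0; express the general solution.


Characteristic equation: r² - 204r + 10404 = 0, i.e. (r - 102)² = 0.
Repeated root r = 102; include an x factor for the second linearly independent solution.
General solution: y = (C₁ + C₂x)e^(102x).


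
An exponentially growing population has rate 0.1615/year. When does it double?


Exponential growth: P(t) = P₀ e^(0.1615t). Set P(t)/P₀ = 2: e^(0.1615t) = 2.
Solve: t = ln(2)/0.1615 ≈ 4.29 years.


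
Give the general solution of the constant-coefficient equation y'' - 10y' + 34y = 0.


Characteristic equation: r² - 10r + 34 = 0.
Discriminant is negative; roots r = 5 ± 3i (complex conjugate pair).
General solution uses e^(α x)(C₁ cos(β x) + C₂ sin(β x)): y = e^(5x)(C₁cos(3x) + C₂sin(3x)).


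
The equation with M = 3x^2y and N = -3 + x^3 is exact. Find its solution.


Check exactness: ∂M/∂y = 3x^2 and ∂N/∂x = 3x^2; equal, so the equation is exact.
Integrate M with respect to x (treating y as constant): ∫M dx = x^3y + h(y).
Differentiate w.r.t. y and set equal to N: the x-dependent terms already match, leaving h'(y) = -3. Integrate: h(y) = -3y.
So F(x,y) = -3y + x^3y.
General solution: -3y + x^3y = C.


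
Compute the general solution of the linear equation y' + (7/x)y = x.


P(x) = 7/x ⇒ μ = x^7.
(x^7 y)' = x^8 ⇒ x^7 y = x^9/(9) + C.
Solve for y: y = (1/9)x^2 + C/x^7.


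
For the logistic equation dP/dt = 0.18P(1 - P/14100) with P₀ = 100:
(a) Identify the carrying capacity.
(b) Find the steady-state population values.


Logistic ODE dP/dt = 0.18P(1 - P/14100) has equilibria where dP/dt = 0, i.e. P = 0 or P = 14100.
The coefficient (1 - P/K) = 0 when P = K, identifying K = 14100 as the carrying capacity.
(a) K = 14100; (b) equilibria P = 0 and P = 14100.


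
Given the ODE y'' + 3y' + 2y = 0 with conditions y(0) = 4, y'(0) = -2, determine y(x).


Characteristic roots of r² + 3r + 2 = 0 are -2, -1.
General solution y = c₁ e^(-2x) + c₂ e^(-x).
Apply y(0) = 4: c₁ + c₂ = 4. Apply y'(0) = -2: -2 c₁ - 1 c₂ = -2.
Solve: c₁ = -2, c₂ = 6.
Particular solution: y = -2e^(-2x) + 6e^(-x).


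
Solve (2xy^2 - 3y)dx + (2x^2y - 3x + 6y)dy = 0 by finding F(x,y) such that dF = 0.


Check exactness: ∂M/∂y = 4xy - 3 and ∂N/∂x = 4xy - 3; equal, so the equation is exact.
Integrate M with respect to x (treating y as constant): ∫M dx = x^2y^2 - 3xy + h(y).
Differentiate w.r.t. y and set equal to N: the x-dependent terms already match, leaving h'(y) = 6y. Integrate: h(y) = 3y^2.
So F(x,y) = x^2y^2 - 3xy + 3y^2.
General solution: x^2y^2 - 3xy + 3y^2 = C.


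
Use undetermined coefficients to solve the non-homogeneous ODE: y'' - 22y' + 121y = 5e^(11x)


Characteristic polynomial (r - 11)² = 0; repeated root r = 11.
y_h = (C₁ + C₂x)e^(11x). Forcing matches the repeated root (resonance), so try y_p = Ax² e^(11x).
Substitute and solve for A: 2A = 5, so A = 5/2.
General solution: y = (C₁ + C₂x + (5/2)x²)e^(11x).


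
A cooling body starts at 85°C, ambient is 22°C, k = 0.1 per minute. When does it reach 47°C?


From T(t) = T_a + (T₀ - T_a)e^(-kt), set T(t) = 47:
(47 - 22) / (85 - 22) = e^(-0.1t), so t = -ln(0.397)/0.1 ≈ 9.2 minutes.


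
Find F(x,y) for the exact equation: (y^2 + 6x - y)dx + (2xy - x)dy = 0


Check exactness: ∂M/∂y = 2y - 1 and ∂N/∂x = 2y - 1; equal, so the equation is exact.
Integrate M with respect to x (treating y as constant): ∫M dx = xy^2 + 3x^2 - xy + h(y).
Differentiate w.r.t. y and set equal to N: all terms match, so h'(y) = 0 and h is a constant absorbed into C.
General solution: xy^2 + 3x^2 - xy = C.


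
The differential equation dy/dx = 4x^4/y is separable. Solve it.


Separate variables: y dy = 4x^4 dx.
Integrate both sides: y²/2 = (4/5)x^5 + C₀.
Multiply by 2: y² = (8/5)x^5 + C.


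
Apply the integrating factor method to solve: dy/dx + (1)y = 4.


P(x) = 1, Q(x) = 4; integrating factor μ = e^(x).
(μ y)' = 4e^(x) ⇒ μ y = 4e^(x) + C.
Divide by μ: y = 4 + Ce^(-x).


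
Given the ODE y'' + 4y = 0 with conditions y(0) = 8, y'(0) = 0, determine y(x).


Characteristic roots of r² + 4 = 0 are ±2i, so y = C₁cos(2x) + C₂sin(2x).
Apply y(0) = 8: C₁ = 8. Differentiate and apply y'(0) = 0: 2·C₂ = 0, so C₂ = 0.
Particular solution: y = 8cos(2x).


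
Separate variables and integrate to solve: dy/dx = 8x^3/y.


Separate variables: y dy = 8x^3 dx.
Integrate both sides: y²/2 = 2x^4 + C₀.
Multiply by 2: y² = 4x^4 + C.


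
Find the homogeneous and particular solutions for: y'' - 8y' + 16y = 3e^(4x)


Characteristic polynomial (r - 4)² = 0; repeated root r = 4.
y_h = (C₁ + C₂x)e^(4x). Forcing matches the repeated root (resonance), so try y_p = Ax² e^(4x).
Substitute and solve for A: 2A = 3, so A = 3/2.
General solution: y = (C₁ + C₂x + (3/2)x²)e^(4x).


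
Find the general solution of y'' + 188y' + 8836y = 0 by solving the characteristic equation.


Characteristic equation: r² + 188r + 8836 = 0, i.e. (r + 94)² = 0.
Repeated root r = -94; include an x factor for the second linearly independent solution.
General solution: y = (C₁ + C₂x)e^(-94x).


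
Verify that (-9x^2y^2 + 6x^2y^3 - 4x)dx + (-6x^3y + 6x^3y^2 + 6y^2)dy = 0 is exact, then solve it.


Check exactness: ∂M/∂y = -18x^2y + 18x^2y^2 and ∂N/∂x = -18x^2y + 18x^2y^2; equal, so the equation is exact.
Integrate M with respect to x (treating y as constant): ∫M dx = -3x^3y^2 + 2x^3y^3 - 2x^2 + h(y).
Differentiate w.r.t. y and set equal to N: the x-dependent terms already match, leaving h'(y) = 6y^2. Integrate: h(y) = 2y^3.
So F(x,y) = -3x^3y^2 + 2x^3y^3 - 2x^2 + 2y^3.
General solution: -3x^3y^2 + 2x^3y^3 - 2x^2 + 2y^3 = C.


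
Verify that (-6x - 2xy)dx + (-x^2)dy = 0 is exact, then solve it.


Check exactness: ∂M/∂y = -2x and ∂N/∂x = -2x; equal, so the equation is exact.
Integrate M with respect to x (treating y as constant): ∫M dx = -3x^2 - x^2y + h(y).
Differentiate w.r.t. y and set equal to N: all terms match, so h'(y) = 0 and h is a constant absorbed into C.
General solution: -3x^2 - x^2y = C.


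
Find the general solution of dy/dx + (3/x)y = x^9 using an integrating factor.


P(x) = 3/x ⇒ μ = x^3.
(x^3 y)' = x^3·x^9 = x^12.
Integrate: x^3 y = x^13/(13) + C.
Solve for y: y = (1/13)x^10 + C/x^3.


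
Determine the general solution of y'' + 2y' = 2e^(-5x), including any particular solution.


Characteristic roots of r² + 2r = 0 are 0, -2.
y_h = C₁ + C₂e^(-2x).
Forcing exponent -5 is not a characteristic root; try y_p = Ae^(-5x).
Substitute: A·(25 + (2)·-5 + (0)) = A·15 = 2, so A = 2/15.
General solution: y = C₁ + C₂e^(-2x) + (2/15)e^(-5x).


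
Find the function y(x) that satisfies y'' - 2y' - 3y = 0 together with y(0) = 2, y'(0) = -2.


Characteristic roots of r² - 2r - 3 = 0 are -1, 3.
General solution y = c₁ e^(-x) + c₂ e^(3x).
Apply y(0) = 2: c₁ + c₂ = 2. Apply y'(0) = -2: -1 c₁ + 3 c₂ = -2.
Solve: c₁ = 2, c₂ = 0.
Particular solution: y = 2e^(-x) + 0e^(3x).


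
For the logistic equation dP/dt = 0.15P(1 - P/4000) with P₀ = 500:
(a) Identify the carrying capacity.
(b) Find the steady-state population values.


Logistic ODE dP/dt = 0.15P(1 - P/4000) has equilibria where dP/dt = 0, i.e. P = 0 or P = 4000.
The coefficient (1 - P/K) = 0 when P = K, identifying K = 4000 as the carrying capacity.
(a) K = 4000; (b) equilibria P = 0 and P = 4000.


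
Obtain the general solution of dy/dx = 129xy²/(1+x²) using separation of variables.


Separate: dy/y² = 129x/(1+x²) dx.
Integrate LHS: ∫ dy/y² = -1/y.
Integrate RHS via u = 1+x²: (129/2)ln(1+x²) + C.
Result: -1/y = (129/2)ln(1+x²) + C.


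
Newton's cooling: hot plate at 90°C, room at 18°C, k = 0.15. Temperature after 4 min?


Newton's law: dT/dt = -k(T - T_a) has solution T(t) = T_a + (T₀ - T_a)e^(-kt).
Plug in T_a = 18, T₀ = 90, k = 0.15, t = 4: T(4) = 18 + (72)e^(-0.60) ≈ 57.5°C.


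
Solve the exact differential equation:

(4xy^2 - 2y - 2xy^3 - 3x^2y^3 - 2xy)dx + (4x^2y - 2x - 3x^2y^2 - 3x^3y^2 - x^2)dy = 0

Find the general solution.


Check exactness: ∂M/∂y = 8xy - 2 - 6xy^2 - 9x^2y^2 - 2x and ∂N/∂x = 8xy - 2 - 6xy^2 - 9x^2y^2 - 2x; equal, so the equation is exact.
Integrate M with respect to x (treating y as constant): ∫M dx = 2x^2y^2 - 2xy - x^2y^3 - x^3y^3 - x^2y + h(y).
Differentiate w.r.t. y and set equal to N: all terms match, so h'(y) = 0 and h is a constant absorbed into C.
General solution: 2x^2y^2 - 2xy - x^2y^3 - x^3y^3 - x^2y = C.


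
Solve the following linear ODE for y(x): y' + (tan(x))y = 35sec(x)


P(x) = tan(x) ⇒ μ = e^(∫tan(x)dx) = sec(x).
(sec(x) y)' = 35sec²(x) ⇒ sec(x) y = 35tan(x) + C.
Multiply by cos(x): y = 35sin(x) + C·cos(x).


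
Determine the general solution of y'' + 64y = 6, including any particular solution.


Homogeneous part: r² + 64 = 0 ⇒ r = ±8i, so y_h = C₁cos(8x) + C₂sin(8x).
Try constant y_p = A; plug in: 64A = 6 ⇒ A = 3/32.
General solution: y = C₁cos(8x) + C₂sin(8x) + 3/32.


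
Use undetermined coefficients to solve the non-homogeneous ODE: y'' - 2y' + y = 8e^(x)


Characteristic polynomial (r - 1)² = 0; repeated root r = 1.
y_h = (C₁ + C₂x)e^(x). Forcing matches the repeated root (resonance), so try y_p = Ax² e^(x).
Substitute and solve for A: 2A = 8, so A = 4.
General solution: y = (C₁ + C₂x + 4x²)e^(x).


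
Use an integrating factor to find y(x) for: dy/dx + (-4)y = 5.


P(x) = -4 ⇒ μ = e^(-4x).
(μ y)' = 5e^(-4x) ⇒ μ y = -(5/4)e^(-4x) + C.
Divide by μ: y = -5/4 + Ce^(4x).


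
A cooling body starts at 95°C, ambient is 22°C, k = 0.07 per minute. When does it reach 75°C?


From T(t) = T_a + (T₀ - T_a)e^(-kt), set T(t) = 75:
(75 - 22) / (95 - 22) = e^(-0.07t), so t = -ln(0.726)/0.07 ≈ 4.6 minutes.


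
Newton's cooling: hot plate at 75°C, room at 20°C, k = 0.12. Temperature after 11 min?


Newton's law: dT/dt = -k(T - T_a) has solution T(t) = T_a + (T₀ - T_a)e^(-kt).
Plug in T_a = 20, T₀ = 75, k = 0.12, t = 11: T(11) = 20 + (55)e^(-1.32) ≈ 34.7°C.


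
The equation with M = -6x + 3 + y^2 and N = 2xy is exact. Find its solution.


Check exactness: ∂M/∂y = 2y and ∂N/∂x = 2y; equal, so the equation is exact.
Integrate M with respect to x (treating y as constant): ∫M dx = -3x^2 + 3x + xy^2 + h(y).
Differentiate w.r.t. y and set equal to N: all terms match, so h'(y) = 0 and h is a constant absorbed into C.
General solution: -3x^2 + 3x + xy^2 = C.


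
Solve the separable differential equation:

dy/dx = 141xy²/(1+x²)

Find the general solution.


Separate: dy/y² = 141x/(1+x²) dx.
Integrate LHS: ∫ dy/y² = -1/y.
Integrate RHS via u = 1+x²: (141/2)ln(1+x²) + C.
Result: -1/y = (141/2)ln(1+x²) + C.


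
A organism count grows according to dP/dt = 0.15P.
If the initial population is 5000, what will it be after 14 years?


The ODE dP/dt = 0.15P has solution P(t) = P(0)e^(0.15t).
Substitute P(0) = 5000 and t = 14: P(14) = 5000 e^(2.10) ≈ 40831.


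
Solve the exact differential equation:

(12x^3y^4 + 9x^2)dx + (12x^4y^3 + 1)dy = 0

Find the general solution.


Check exactness: ∂M/∂y = 48x^3y^3 and ∂N/∂x = 48x^3y^3; equal, so the equation is exact.
Integrate M with respect to x (treating y as constant): ∫M dx = 3x^4y^4 + 3x^3 + h(y).
Differentiate w.r.t. y and set equal to N: the x-dependent terms already match, leaving h'(y) = 1. Integrate: h(y) = y.
So F(x,y) = 3x^4y^4 + y + 3x^3.
General solution: 3x^4y^4 + y + 3x^3 = C.


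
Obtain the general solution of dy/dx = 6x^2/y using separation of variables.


Separate variables: y dy = 6x^2 dx.
Integrate both sides: y²/2 = 2x^3 + C₀.
Multiply by 2: y² = 4x^3 + C.


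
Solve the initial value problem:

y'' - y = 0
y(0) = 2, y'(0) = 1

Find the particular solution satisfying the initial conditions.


Characteristic roots of r² - 1 = 0 are -1, 1.
General solution y = c₁ e^(-x) + c₂ e^(x).
Apply y(0) = 2: c₁ + c₂ = 2. Apply y'(0) = 1: -1 c₁ + 1 c₂ = 1.
Solve: c₁ = 1/2, c₂ = 3/2.
Particular solution: y = (1/2)e^(-x) + (3/2)e^(x).


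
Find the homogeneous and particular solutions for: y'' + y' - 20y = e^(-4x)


Characteristic roots of r² + r - 20 = 0 are -5, 4.
y_h = C₁e^(-5x) + C₂e^(4x).
Forcing exponent -4 is not a characteristic root; try y_p = Ae^(-4x).
Substitute: A·(16 + (1)·-4 + (-20)) = A·-8 = 1, so A = -1/8.
General solution: y = C₁e^(-5x) + C₂e^(4x) - (1/8)e^(-4x).


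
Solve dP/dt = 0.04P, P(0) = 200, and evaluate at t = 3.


The ODE dP/dt = 0.04P has solution P(t) = P(0)e^(0.04t).
Substitute P(0) = 200 and t = 3: P(3) = 200 e^(0.12) ≈ 225.


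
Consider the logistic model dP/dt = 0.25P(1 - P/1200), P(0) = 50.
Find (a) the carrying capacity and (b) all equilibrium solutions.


Logistic ODE dP/dt = 0.25P(1 - P/1200) has equilibria where dP/dt = 0, i.e. P = 0 or P = 1200.
The coefficient (1 - P/K) = 0 when P = K, identifying K = 1200 as the carrying capacity.
(a) K = 1200; (b) equilibria P = 0 and P = 1200.


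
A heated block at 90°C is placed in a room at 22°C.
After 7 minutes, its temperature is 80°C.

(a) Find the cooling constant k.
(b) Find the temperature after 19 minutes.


Newton's law: T(t) = T_a + (T₀ - T_a)e^(-kt).
(a) Use T(7) = 80: (80 - 22)/(90 - 22) = e^(-k·7), so k = -ln(0.853)/7 ≈ 0.0227.
(b) Apply k to t = 19: T(19) = 22 + (68)e^(-0.432) ≈ 66.2°C.


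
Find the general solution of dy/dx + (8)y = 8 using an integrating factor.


P(x) = 8, Q(x) = 8; integrating factor μ = e^(8x).
(μ y)' = 8e^(8x) ⇒ μ y = e^(8x) + C.
Divide by μ: y = 1 + Ce^(-8x).


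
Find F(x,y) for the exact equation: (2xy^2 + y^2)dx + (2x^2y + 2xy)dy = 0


Check exactness: ∂M/∂y = 4xy + 2y and ∂N/∂x = 4xy + 2y; equal, so the equation is exact.
Integrate M with respect to x (treating y as constant): ∫M dx = x^2y^2 + xy^2 + h(y).
Differentiate w.r.t. y and set equal to N: all terms match, so h'(y) = 0 and h is a constant absorbed into C.
General solution: x^2y^2 + xy^2 = C.


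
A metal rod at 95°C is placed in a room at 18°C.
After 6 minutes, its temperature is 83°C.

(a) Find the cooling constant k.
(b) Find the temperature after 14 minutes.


Newton's law: T(t) = T_a + (T₀ - T_a)e^(-kt).
(a) Use T(6) = 83: (83 - 18)/(95 - 18) = e^(-k·6), so k = -ln(0.844)/6 ≈ 0.0282.
(b) Apply k to t = 14: T(14) = 18 + (77)e^(-0.395) ≈ 69.9°C.


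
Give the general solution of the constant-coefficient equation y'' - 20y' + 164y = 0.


Characteristic equation: r² - 20r + 164 = 0.
Discriminant is negative; roots r = 10 ± 8i (complex conjugate pair).
General solution uses e^(α x)(C₁ cos(β x) + C₂ sin(β x)): y = e^(10x)(C₁cos(8x) + C₂sin(8x)).


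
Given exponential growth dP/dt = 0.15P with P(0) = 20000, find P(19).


The ODE dP/dt = 0.15P has solution P(t) = P(0)e^(0.15t).
Substitute P(0) = 20000 and t = 19: P(19) = 20000 e^(2.85) ≈ 345756.


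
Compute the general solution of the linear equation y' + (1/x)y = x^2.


P(x) = 1/x ⇒ μ = x^1.
(x^1 y)' = x^3 ⇒ x^1 y = x^4/(4) + C.
Solve for y: y = (1/4)x^3 + C/x^1.


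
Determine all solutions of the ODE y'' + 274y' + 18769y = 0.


Characteristic equation: r² + 274r + 18769 = 0, i.e. (r + 137)² = 0.
Repeated root r = -137; include an x factor for the second linearly independent solution.
General solution: y = (C₁ + C₂x)e^(-137x).


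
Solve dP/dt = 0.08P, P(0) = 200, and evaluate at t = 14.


The ODE dP/dt = 0.08P has solution P(t) = P(0)e^(0.08t).
Substitute P(0) = 200 and t = 14: P(14) = 200 e^(1.12) ≈ 613.


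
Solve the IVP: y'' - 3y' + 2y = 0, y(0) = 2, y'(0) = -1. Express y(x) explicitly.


Characteristic roots of r² - 3r + 2 = 0 are 2, 1.
General solution y = c₁ e^(2x) + c₂ e^(x).
Apply y(0) = 2: c₁ + c₂ = 2. Apply y'(0) = -1: 2 c₁ + 1 c₂ = -1.
Solve: c₁ = -3, c₂ = 5.
Particular solution: y = -3e^(2x) + 5e^(x).


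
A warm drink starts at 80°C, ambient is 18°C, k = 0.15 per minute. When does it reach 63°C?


From T(t) = T_a + (T₀ - T_a)e^(-kt), set T(t) = 63:
(63 - 18) / (80 - 18) = e^(-0.15t), so t = -ln(0.726)/0.15 ≈ 2.1 minutes.


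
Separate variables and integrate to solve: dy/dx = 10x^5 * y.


Separate variables: dy/y = 10x^5 dx.
Integrate: ln|y| = (5/3)x^6 + C₀.
Exponentiate: y = Ce^((5/3)x^6).


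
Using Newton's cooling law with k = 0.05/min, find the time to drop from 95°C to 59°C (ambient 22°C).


From T(t) = T_a + (T₀ - T_a)e^(-kt), set T(t) = 59:
(59 - 22) / (95 - 22) = e^(-0.05t), so t = -ln(0.507)/0.05 ≈ 13.6 minutes.


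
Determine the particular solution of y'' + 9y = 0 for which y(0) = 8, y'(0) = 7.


Characteristic roots of r² + 9 = 0 are ±3i, so y = C₁cos(3x) + C₂sin(3x).
Apply y(0) = 8: C₁ = 8. Differentiate and apply y'(0) = 7: 3·C₂ = 7, so C₂ = 7/3.
Particular solution: y = 8cos(3x) + (7/3)sin(3x).


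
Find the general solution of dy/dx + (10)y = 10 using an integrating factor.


P(x) = 10, Q(x) = 10; integrating factor μ = e^(10x).
(μ y)' = 10e^(10x) ⇒ μ y = e^(10x) + C.
Divide by μ: y = 1 + Ce^(-10x).


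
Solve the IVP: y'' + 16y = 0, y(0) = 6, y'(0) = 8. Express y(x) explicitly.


Characteristic roots of r² + 16 = 0 are ±4i, so y = C₁cos(4x) + C₂sin(4x).
Apply y(0) = 6: C₁ = 6. Differentiate and apply y'(0) = 8: 4·C₂ = 8, so C₂ = 2.
Particular solution: y = 6cos(4x) + 2sin(4x).


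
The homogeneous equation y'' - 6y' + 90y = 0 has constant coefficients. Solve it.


Characteristic equation: r² - 6r + 90 = 0.
Discriminant is negative; roots r = 3 ± 9i (complex conjugate pair).
General solution uses e^(α x)(C₁ cos(β x) + C₂ sin(β x)): y = e^(3x)(C₁cos(9x) + C₂sin(9x)).


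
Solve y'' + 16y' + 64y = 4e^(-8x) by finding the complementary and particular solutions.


Characteristic polynomial (r + 8)² = 0; repeated root r = -8.
y_h = (C₁ + C₂x)e^(-8x). Forcing matches the repeated root (resonance), so try y_p = Ax² e^(-8x).
Substitute and solve for A: 2A = 4, so A = 2.
General solution: y = (C₁ + C₂x + 2x²)e^(-8x).


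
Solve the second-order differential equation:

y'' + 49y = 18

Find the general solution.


Homogeneous part: r² + 49 = 0 ⇒ r = ±7i, so y_h = C₁cos(7x) + C₂sin(7x).
Try constant y_p = A; plug in: 49A = 18 ⇒ A = 18/49.
General solution: y = C₁cos(7x) + C₂sin(7x) + 18/49.


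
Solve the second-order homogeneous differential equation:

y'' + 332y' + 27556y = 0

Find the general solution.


Characteristic equation: r² + 332r + 27556 = 0, i.e. (r + 166)² = 0.
Repeated root r = -166; include an x factor for the second linearly independent solution.
General solution: y = (C₁ + C₂x)e^(-166x).


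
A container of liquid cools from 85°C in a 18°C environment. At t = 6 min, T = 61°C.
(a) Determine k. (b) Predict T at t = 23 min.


Newton's law: T(t) = T_a + (T₀ - T_a)e^(-kt).
(a) Use T(6) = 61: (61 - 18)/(85 - 18) = e^(-k·6), so k = -ln(0.642)/6 ≈ 0.0739.
(b) Apply k to t = 23: T(23) = 18 + (67)e^(-1.700) ≈ 30.2°C.


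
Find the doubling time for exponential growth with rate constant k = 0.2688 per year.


Exponential growth: P(t) = P₀ e^(0.2688t). Set P(t)/P₀ = 2: e^(0.2688t) = 2.
Solve: t = ln(2)/0.2688 ≈ 2.58 years.


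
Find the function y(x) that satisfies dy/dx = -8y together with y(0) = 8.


General solution of y' = -8y is y = Ce^(-8x).
Apply y(0) = 8: C = 8.
Particular solution: y = 8e^(-8x).


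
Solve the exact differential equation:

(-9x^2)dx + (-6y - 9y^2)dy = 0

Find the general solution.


Check exactness: ∂M/∂y = 0 and ∂N/∂x = 0; equal, so the equation is exact.
Integrate M with respect to x (treating y as constant): ∫M dx = -3x^3 + h(y).
Differentiate w.r.t. y and set equal to N: the x-dependent terms already match, leaving h'(y) = -6y - 9y^2. Integrate: h(y) = -3y^2 - 3y^3.
So F(x,y) = -3y^2 - 3y^3 - 3x^3.
General solution: -3y^2 - 3y^3 - 3x^3 = C.


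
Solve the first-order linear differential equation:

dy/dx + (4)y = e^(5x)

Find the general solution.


P(x) = 4 ⇒ μ = e^(4x).
(μ y)' = e^(9x) ⇒ μ y = e^(9x)/9 + C.
Divide by μ: y = (1/9)e^(5x) + Ce^(-4x).


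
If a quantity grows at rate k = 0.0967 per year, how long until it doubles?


Exponential growth: P(t) = P₀ e^(0.0967t). Set P(t)/P₀ = 2: e^(0.0967t) = 2.
Solve: t = ln(2)/0.0967 ≈ 7.17 years.


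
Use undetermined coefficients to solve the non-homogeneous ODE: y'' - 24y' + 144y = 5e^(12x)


Characteristic polynomial (r - 12)² = 0; repeated root r = 12.
y_h = (C₁ + C₂x)e^(12x). Forcing matches the repeated root (resonance), so try y_p = Ax² e^(12x).
Substitute and solve for A: 2A = 5, so A = 5/2.
General solution: y = (C₁ + C₂x + (5/2)x²)e^(12x).


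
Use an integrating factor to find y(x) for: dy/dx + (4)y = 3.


P(x) = 4, Q(x) = 3; integrating factor μ = e^(4x).
(μ y)' = 3e^(4x) ⇒ μ y = (3/4)e^(4x) + C.
Divide by μ: y = 3/4 + Ce^(-4x).


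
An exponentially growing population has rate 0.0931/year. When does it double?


Exponential growth: P(t) = P₀ e^(0.0931t). Set P(t)/P₀ = 2: e^(0.0931t) = 2.
Solve: t = ln(2)/0.0931 ≈ 7.45 years.


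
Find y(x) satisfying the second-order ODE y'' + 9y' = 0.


Characteristic equation: r² + 9r = 0.
Factor: (r + 9)(r - 0) = 0 ⇒ r = -9, 0 (distinct real).
General solution: y = C₁e^(-9x) + C₂.


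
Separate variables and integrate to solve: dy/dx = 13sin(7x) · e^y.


Separate: e^(-y) dy = 13sin(7x) dx.
Integrate: -e^(-y) = -(13/7)cos(7x) + C₀.
Rearrange: e^(-y) = (13/7)cos(7x) + C.


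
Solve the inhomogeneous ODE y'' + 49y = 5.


Homogeneous part: r² + 49 = 0 ⇒ r = ±7i, so y_h = C₁cos(7x) + C₂sin(7x).
Try constant y_p = A; plug in: 49A = 5 ⇒ A = 5/49.
General solution: y = C₁cos(7x) + C₂sin(7x) + 5/49.


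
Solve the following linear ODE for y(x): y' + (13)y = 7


P(x) = 13, Q(x) = 7; integrating factor μ = e^(13x).
(μ y)' = 7e^(13x) ⇒ μ y = (7/13)e^(13x) + C.
Divide by μ: y = 7/13 + Ce^(-13x).


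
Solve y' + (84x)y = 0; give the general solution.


P(x) = 84x ⇒ μ = e^(42x²).
Q(x) = 0 so μ y is constant: y = Ce^(-42x²).


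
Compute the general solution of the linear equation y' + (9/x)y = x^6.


P(x) = 9/x ⇒ μ = x^9.
(x^9 y)' = x^15 ⇒ x^9 y = x^16/(16) + C.
Solve for y: y = (1/16)x^7 + C/x^9.


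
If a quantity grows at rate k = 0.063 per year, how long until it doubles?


Exponential growth: P(t) = P₀ e^(0.063t). Set P(t)/P₀ = 2: e^(0.063t) = 2.
Solve: t = ln(2)/0.063 ≈ 11.00 years.


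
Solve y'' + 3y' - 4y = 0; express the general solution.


Characteristic equation: r² + 3r - 4 = 0.
Factor: (r - 1)(r + 4) = 0 ⇒ r = 1, -4 (distinct real).
General solution: y = C₁e^(x) + C₂e^(-4x).


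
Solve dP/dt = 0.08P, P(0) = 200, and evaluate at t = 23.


The ODE dP/dt = 0.08P has solution P(t) = P(0)e^(0.08t).
Substitute P(0) = 200 and t = 23: P(23) = 200 e^(1.84) ≈ 1259.


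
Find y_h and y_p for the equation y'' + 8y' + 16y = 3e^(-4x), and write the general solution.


Characteristic polynomial (r + 4)² = 0; repeated root r = -4.
y_h = (C₁ + C₂x)e^(-4x). Forcing matches the repeated root (resonance), so try y_p = Ax² e^(-4x).
Substitute and solve for A: 2A = 3, so A = 3/2.
General solution: y = (C₁ + C₂x + (3/2)x²)e^(-4x).


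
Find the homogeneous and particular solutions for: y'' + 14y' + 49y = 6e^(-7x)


Characteristic polynomial (r + 7)² = 0; repeated root r = -7.
y_h = (C₁ + C₂x)e^(-7x). Forcing matches the repeated root (resonance), so try y_p = Ax² e^(-7x).
Substitute and solve for A: 2A = 6, so A = 3.
General solution: y = (C₁ + C₂x + 3x²)e^(-7x).


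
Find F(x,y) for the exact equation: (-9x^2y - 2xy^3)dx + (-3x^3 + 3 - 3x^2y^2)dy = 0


Check exactness: ∂M/∂y = -9x^2 - 6xy^2 and ∂N/∂x = -9x^2 - 6xy^2; equal, so the equation is exact.
Integrate M with respect to x (treating y as constant): ∫M dx = -3x^3y - x^2y^3 + h(y).
Differentiate w.r.t. y and set equal to N: the x-dependent terms already match, leaving h'(y) = 3. Integrate: h(y) = 3y.
So F(x,y) = -3x^3y + 3y - x^2y^3.
General solution: -3x^3y + 3y - x^2y^3 = C.


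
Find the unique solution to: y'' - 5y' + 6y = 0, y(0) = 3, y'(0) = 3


Characteristic roots of r² - 5r + 6 = 0 are 2, 3.
General solution y = c₁ e^(2x) + c₂ e^(3x).
Apply y(0) = 3: c₁ + c₂ = 3. Apply y'(0) = 3: 2 c₁ + 3 c₂ = 3.
Solve: c₁ = 6, c₂ = -3.
Particular solution: y = 6e^(2x) - 3e^(3x).


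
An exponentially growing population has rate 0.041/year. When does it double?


Exponential growth: P(t) = P₀ e^(0.041t). Set P(t)/P₀ = 2: e^(0.041t) = 2.
Solve: t = ln(2)/0.041 ≈ 16.91 years.


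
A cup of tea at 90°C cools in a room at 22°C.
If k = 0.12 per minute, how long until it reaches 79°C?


From T(t) = T_a + (T₀ - T_a)e^(-kt), set T(t) = 79:
(79 - 22) / (90 - 22) = e^(-0.12t), so t = -ln(0.838)/0.12 ≈ 1.5 minutes.


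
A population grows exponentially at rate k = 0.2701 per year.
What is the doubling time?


Exponential growth: P(t) = P₀ e^(0.2701t). Set P(t)/P₀ = 2: e^(0.2701t) = 2.
Solve: t = ln(2)/0.2701 ≈ 2.57 years.


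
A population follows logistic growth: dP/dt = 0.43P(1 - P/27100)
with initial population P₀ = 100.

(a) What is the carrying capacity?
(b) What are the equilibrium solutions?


Logistic ODE dP/dt = 0.43P(1 - P/27100) has equilibria where dP/dt = 0, i.e. P = 0 or P = 27100.
The coefficient (1 - P/K) = 0 when P = K, identifying K = 27100 as the carrying capacity.
(a) K = 27100; (b) equilibria P = 0 and P = 27100.


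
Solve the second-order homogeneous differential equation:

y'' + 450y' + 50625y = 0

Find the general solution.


Characteristic equation: r² + 450r + 50625 = 0, i.e. (r + 225)² = 0.
Repeated root r = -225; include an x factor for the second linearly independent solution.
General solution: y = (C₁ + C₂x)e^(-225x).


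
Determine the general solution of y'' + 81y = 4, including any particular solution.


Homogeneous part: r² + 81 = 0 ⇒ r = ±9i, so y_h = C₁cos(9x) + C₂sin(9x).
Try constant y_p = A; plug in: 81A = 4 ⇒ A = 4/81.
General solution: y = C₁cos(9x) + C₂sin(9x) + 4/81.


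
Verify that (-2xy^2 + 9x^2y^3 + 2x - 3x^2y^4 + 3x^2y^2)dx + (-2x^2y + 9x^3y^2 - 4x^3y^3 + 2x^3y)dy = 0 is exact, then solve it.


Check exactness: ∂M/∂y = -4xy + 27x^2y^2 - 12x^2y^3 + 6x^2y and ∂N/∂x = -4xy + 27x^2y^2 - 12x^2y^3 + 6x^2y; equal, so the equation is exact.
Integrate M with respect to x (treating y as constant): ∫M dx = -x^2y^2 + 3x^3y^3 + x^2 - x^3y^4 + x^3y^2 + h(y).
Differentiate w.r.t. y and set equal to N: all terms match, so h'(y) = 0 and h is a constant absorbed into C.
General solution: -x^2y^2 + 3x^3y^3 + x^2 - x^3y^4 + x^3y^2 = C.


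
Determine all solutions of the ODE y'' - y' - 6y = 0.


Characteristic equation: r² - r - 6 = 0.
Factor: (r + 2)(r - 3) = 0 ⇒ r = -2, 3 (distinct real).
General solution: y = C₁e^(-2x) + C₂e^(3x).


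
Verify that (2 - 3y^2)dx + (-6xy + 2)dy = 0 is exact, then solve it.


Check exactness: ∂M/∂y = -6y and ∂N/∂x = -6y; equal, so the equation is exact.
Integrate M with respect to x (treating y as constant): ∫M dx = 2x - 3xy^2 + h(y).
Differentiate w.r.t. y and set equal to N: the x-dependent terms already match, leaving h'(y) = 2. Integrate: h(y) = 2y.
So F(x,y) = 2x - 3xy^2 + 2y.
General solution: 2x - 3xy^2 + 2y = C.


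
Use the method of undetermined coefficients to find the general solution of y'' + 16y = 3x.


Homogeneous: r² + 16 = 0 ⇒ r = ±4i, y_h = C₁cos(4x) + C₂sin(4x).
Polynomial forcing; try y_p = Ax + B. Then y_p'' + 16 y_p = 16(Ax + B) = 3x, so B = 0 and A = 3/16.
General solution: y = C₁cos(4x) + C₂sin(4x) + (3/16)x.


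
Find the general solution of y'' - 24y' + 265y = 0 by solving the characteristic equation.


Characteristic equation: r² - 24r + 265 = 0.
Discriminant is negative; roots r = 12 ± 11i (complex conjugate pair).
General solution uses e^(α x)(C₁ cos(β x) + C₂ sin(β x)): y = e^(12x)(C₁cos(11x) + C₂sin(11x)).


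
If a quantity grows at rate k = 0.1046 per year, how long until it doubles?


Exponential growth: P(t) = P₀ e^(0.1046t). Set P(t)/P₀ = 2: e^(0.1046t) = 2.
Solve: t = ln(2)/0.1046 ≈ 6.63 years.


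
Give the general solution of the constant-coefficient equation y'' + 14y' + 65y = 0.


Characteristic equation: r² + 14r + 65 = 0.
Discriminant is negative; roots r = -7 ± 4i (complex conjugate pair).
General solution uses e^(α x)(C₁ cos(β x) + C₂ sin(β x)): y = e^(-7x)(C₁cos(4x) + C₂sin(4x)).


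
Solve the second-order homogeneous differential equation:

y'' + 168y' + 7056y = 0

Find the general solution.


Characteristic equation: r² + 168r + 7056 = 0, i.e. (r + 84)² = 0.
Repeated root r = -84; include an x factor for the second linearly independent solution.
General solution: y = (C₁ + C₂x)e^(-84x).


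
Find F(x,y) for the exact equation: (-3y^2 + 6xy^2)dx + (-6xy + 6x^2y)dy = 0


Check exactness: ∂M/∂y = -6y + 12xy and ∂N/∂x = -6y + 12xy; equal, so the equation is exact.
Integrate M with respect to x (treating y as constant): ∫M dx = -3xy^2 + 3x^2y^2 + h(y).
Differentiate w.r.t. y and set equal to N: all terms match, so h'(y) = 0 and h is a constant absorbed into C.
General solution: -3xy^2 + 3x^2y^2 = C.


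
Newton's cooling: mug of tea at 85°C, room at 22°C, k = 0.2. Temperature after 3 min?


Newton's law: dT/dt = -k(T - T_a) has solution T(t) = T_a + (T₀ - T_a)e^(-kt).
Plug in T_a = 22, T₀ = 85, k = 0.2, t = 3: T(3) = 22 + (63)e^(-0.60) ≈ 56.6°C.


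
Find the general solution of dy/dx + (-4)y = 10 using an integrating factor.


P(x) = -4 ⇒ μ = e^(-4x).
(μ y)' = 10e^(-4x) ⇒ μ y = -(5/2)e^(-4x) + C.
Divide by μ: y = -5/2 + Ce^(4x).


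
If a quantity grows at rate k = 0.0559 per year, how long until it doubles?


Exponential growth: P(t) = P₀ e^(0.0559t). Set P(t)/P₀ = 2: e^(0.0559t) = 2.
Solve: t = ln(2)/0.0559 ≈ 12.40 years.


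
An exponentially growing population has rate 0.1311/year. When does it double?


Exponential growth: P(t) = P₀ e^(0.1311t). Set P(t)/P₀ = 2: e^(0.1311t) = 2.
Solve: t = ln(2)/0.1311 ≈ 5.29 years.


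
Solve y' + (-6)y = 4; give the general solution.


P(x) = -6 ⇒ μ = e^(-6x).
(μ y)' = 4e^(-6x) ⇒ μ y = -(2/3)e^(-6x) + C.
Divide by μ: y = -2/3 + Ce^(6x).


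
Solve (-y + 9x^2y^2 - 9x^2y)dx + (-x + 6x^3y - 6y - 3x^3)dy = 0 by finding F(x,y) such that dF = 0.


Check exactness: ∂M/∂y = -1 + 18x^2y - 9x^2 and ∂N/∂x = -1 + 18x^2y - 9x^2; equal, so the equation is exact.
Integrate M with respect to x (treating y as constant): ∫M dx = -xy + 3x^3y^2 - 3x^3y + h(y).
Differentiate w.r.t. y and set equal to N: the x-dependent terms already match, leaving h'(y) = -6y. Integrate: h(y) = -3y^2.
So F(x,y) = -xy + 3x^3y^2 - 3y^2 - 3x^3y.
General solution: -xy + 3x^3y^2 - 3y^2 - 3x^3y = C.


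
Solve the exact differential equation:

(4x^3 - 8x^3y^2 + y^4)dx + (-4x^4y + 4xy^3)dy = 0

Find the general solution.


Check exactness: ∂M/∂y = -16x^3y + 4y^3 and ∂N/∂x = -16x^3y + 4y^3; equal, so the equation is exact.
Integrate M with respect to x (treating y as constant): ∫M dx = x^4 - 2x^4y^2 + xy^4 + h(y).
Differentiate w.r.t. y and set equal to N: all terms match, so h'(y) = 0 and h is a constant absorbed into C.
General solution: x^4 - 2x^4y^2 + xy^4 = C.


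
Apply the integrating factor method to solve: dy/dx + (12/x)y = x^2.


P(x) = 12/x ⇒ μ = x^12.
(x^12 y)' = x^14 ⇒ x^12 y = x^15/(15) + C.
Solve for y: y = (1/15)x^3 + C/x^12.


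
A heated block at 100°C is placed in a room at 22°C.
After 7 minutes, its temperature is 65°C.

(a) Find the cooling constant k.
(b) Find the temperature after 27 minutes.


Newton's law: T(t) = T_a + (T₀ - T_a)e^(-kt).
(a) Use T(7) = 65: (65 - 22)/(100 - 22) = e^(-k·7), so k = -ln(0.551)/7 ≈ 0.0851.
(b) Apply k to t = 27: T(27) = 22 + (78)e^(-2.297) ≈ 29.8°C.


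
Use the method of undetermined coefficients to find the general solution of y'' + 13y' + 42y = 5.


Characteristic roots of r² + 13r + 42 = 0 are -6, -7.
y_h = C₁e^(-6x) + C₂e^(-7x).
Constant forcing; try y_p = A. Then 42A = 5 ⇒ A = 5/42.
General solution: y = C₁e^(-6x) + C₂e^(-7x) + 5/42.


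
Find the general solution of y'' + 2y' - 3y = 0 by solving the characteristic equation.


Characteristic equation: r² + 2r - 3 = 0.
Factor: (r + 3)(r - 1) = 0 ⇒ r = -3, 1 (distinct real).
General solution: y = C₁e^(-3x) + C₂e^(x).


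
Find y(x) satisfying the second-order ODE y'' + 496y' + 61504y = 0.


Characteristic equation: r² + 496r + 61504 = 0, i.e. (r + 248)² = 0.
Repeated root r = -248; include an x factor for the second linearly independent solution.
General solution: y = (C₁ + C₂x)e^(-248x).


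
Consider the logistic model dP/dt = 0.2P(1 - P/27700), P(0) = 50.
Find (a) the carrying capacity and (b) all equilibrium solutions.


Logistic ODE dP/dt = 0.2P(1 - P/27700) has equilibria where dP/dt = 0, i.e. P = 0 or P = 27700.
The coefficient (1 - P/K) = 0 when P = K, identifying K = 27700 as the carrying capacity.
(a) K = 27700; (b) equilibria P = 0 and P = 27700.


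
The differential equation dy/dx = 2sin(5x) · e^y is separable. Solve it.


Separate: e^(-y) dy = 2sin(5x) dx.
Integrate: -e^(-y) = -(2/5)cos(5x) + C₀.
Rearrange: e^(-y) = (2/5)cos(5x) + C.


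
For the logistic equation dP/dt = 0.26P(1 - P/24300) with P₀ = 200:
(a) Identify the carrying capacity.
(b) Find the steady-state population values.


Logistic ODE dP/dt = 0.26P(1 - P/24300) has equilibria where dP/dt = 0, i.e. P = 0 or P = 24300.
The coefficient (1 - P/K) = 0 when P = K, identifying K = 24300 as the carrying capacity.
(a) K = 24300; (b) equilibria P = 0 and P = 24300.


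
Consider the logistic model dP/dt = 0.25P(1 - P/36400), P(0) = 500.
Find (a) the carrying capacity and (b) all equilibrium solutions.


Logistic ODE dP/dt = 0.25P(1 - P/36400) has equilibria where dP/dt = 0, i.e. P = 0 or P = 36400.
The coefficient (1 - P/K) = 0 when P = K, identifying K = 36400 as the carrying capacity.
(a) K = 36400; (b) equilibria P = 0 and P = 36400.


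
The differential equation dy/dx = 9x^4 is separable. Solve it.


Integrate both sides with respect to x: y = ∫ 9x^4 dx = (9/5)x^5 + C.


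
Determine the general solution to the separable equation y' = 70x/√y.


Separate: √y dy = 70x dx.
Integrate: (2/3)y^(3/2) = 35x² + C.


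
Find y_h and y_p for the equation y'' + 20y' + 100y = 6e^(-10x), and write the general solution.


Characteristic polynomial (r + 10)² = 0; repeated root r = -10.
y_h = (C₁ + C₂x)e^(-10x). Forcing matches the repeated root (resonance), so try y_p = Ax² e^(-10x).
Substitute and solve for A: 2A = 6, so A = 3.
General solution: y = (C₁ + C₂x + 3x²)e^(-10x).


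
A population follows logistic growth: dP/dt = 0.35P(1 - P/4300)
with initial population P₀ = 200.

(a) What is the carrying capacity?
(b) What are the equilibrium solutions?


Logistic ODE dP/dt = 0.35P(1 - P/4300) has equilibria where dP/dt = 0, i.e. P = 0 or P = 4300.
The coefficient (1 - P/K) = 0 when P = K, identifying K = 4300 as the carrying capacity.
(a) K = 4300; (b) equilibria P = 0 and P = 4300.


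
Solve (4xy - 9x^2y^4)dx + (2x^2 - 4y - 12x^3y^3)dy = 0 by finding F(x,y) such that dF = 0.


Check exactness: ∂M/∂y = 4x - 36x^2y^3 and ∂N/∂x = 4x - 36x^2y^3; equal, so the equation is exact.
Integrate M with respect to x (treating y as constant): ∫M dx = 2x^2y - 3x^3y^4 + h(y).
Differentiate w.r.t. y and set equal to N: the x-dependent terms already match, leaving h'(y) = -4y. Integrate: h(y) = -2y^2.
So F(x,y) = 2x^2y - 2y^2 - 3x^3y^4.
General solution: 2x^2y - 2y^2 - 3x^3y^4 = C.


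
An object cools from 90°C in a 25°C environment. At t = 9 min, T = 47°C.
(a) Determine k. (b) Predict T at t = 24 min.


Newton's law: T(t) = T_a + (T₀ - T_a)e^(-kt).
(a) Use T(9) = 47: (47 - 25)/(90 - 25) = e^(-k·9), so k = -ln(0.338)/9 ≈ 0.1204.
(b) Apply k to t = 24: T(24) = 25 + (65)e^(-2.889) ≈ 28.6°C.


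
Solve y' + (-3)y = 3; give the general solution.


P(x) = -3 ⇒ μ = e^(-3x).
(μ y)' = 3e^(-3x) ⇒ μ y = -e^(-3x) + C.
Divide by μ: y = -1 + Ce^(3x).


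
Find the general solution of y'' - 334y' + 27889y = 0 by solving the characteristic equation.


Characteristic equation: r² - 334r + 27889 = 0, i.e. (r - 167)² = 0.
Repeated root r = 167; include an x factor for the second linearly independent solution.
General solution: y = (C₁ + C₂x)e^(167x).


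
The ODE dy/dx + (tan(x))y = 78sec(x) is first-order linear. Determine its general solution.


P(x) = tan(x) ⇒ μ = e^(∫tan(x)dx) = sec(x).
(sec(x) y)' = 78sec²(x) ⇒ sec(x) y = 78tan(x) + C.
Multiply by cos(x): y = 78sin(x) + C·cos(x).
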